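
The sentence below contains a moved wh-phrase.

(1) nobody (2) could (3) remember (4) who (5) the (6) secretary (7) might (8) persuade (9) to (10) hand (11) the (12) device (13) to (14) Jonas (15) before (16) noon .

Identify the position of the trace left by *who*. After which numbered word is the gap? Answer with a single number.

Before movement: The secretary might persuade who to hand the device to Jonas before noon.
'who' is the direct object of 'persuade'. Wh-movement fronts it, leaving a gap right after 'persuade':
Nobody could remember who the secretary might persuade ___ to hand the device to Jonas before noon.
'persuade' is word 8.

8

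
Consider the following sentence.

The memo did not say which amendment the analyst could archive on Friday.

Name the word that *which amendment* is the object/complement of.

archive

In situ: The analyst could archive which amendment on Friday.
'which amendment' functions as the direct object of 'archive'. Wh-movement fronts it, leaving a gap right after 'archive':
The memo did not say which amendment the analyst could archive ___ on Friday.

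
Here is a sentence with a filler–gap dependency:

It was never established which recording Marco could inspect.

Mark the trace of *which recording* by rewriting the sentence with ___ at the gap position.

It was never established which recording Marco could inspect ___.

Underlying clause: Marco could inspect which recording.
'which recording' is the direct object of 'inspect'. The gap is right after 'inspect'.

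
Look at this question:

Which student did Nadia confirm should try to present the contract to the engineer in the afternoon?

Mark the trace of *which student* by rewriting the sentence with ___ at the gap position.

In situ: Nadia did confirm which student should try to present the contract to the engineer in the afternoon.
'which student' functions as the subject of the clause embedded under 'confirm'. The gap is right after 'confirm'.

Which student did Nadia confirm ___ should try to present the contract to the engineer in the afternoon?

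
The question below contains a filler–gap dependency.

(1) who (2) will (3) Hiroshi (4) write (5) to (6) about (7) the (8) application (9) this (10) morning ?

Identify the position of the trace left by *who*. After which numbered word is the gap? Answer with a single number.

5

Pre-movement form: Hiroshi will write to who about the application this morning.
The filler 'who' is interpreted as the object of the preposition 'to'. It moves to the left edge, and the trace sits right after 'to':
Who will Hiroshi write to ___ about the application this morning?
'to' is word 5.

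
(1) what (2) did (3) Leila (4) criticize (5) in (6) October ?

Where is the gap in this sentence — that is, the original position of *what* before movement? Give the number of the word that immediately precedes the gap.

4

In situ: Leila did criticize what in October.
The filler 'what' is interpreted as the direct object of 'criticize'. Fronting leaves a gap immediately after 'criticize':
What did Leila criticize ___ in October?
'criticize' is word 4.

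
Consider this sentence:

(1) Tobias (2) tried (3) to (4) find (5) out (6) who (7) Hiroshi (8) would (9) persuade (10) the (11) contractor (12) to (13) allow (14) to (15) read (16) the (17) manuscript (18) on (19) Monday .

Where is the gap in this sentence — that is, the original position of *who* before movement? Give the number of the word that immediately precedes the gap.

13

Underlying clause: Hiroshi would persuade the contractor to allow who to read the manuscript on Monday.
'who' is the direct object of 'allow'. Wh-movement fronts it, leaving a gap right after 'allow':
Tobias tried to find out who Hiroshi would persuade the contractor to allow ___ to read the manuscript on Monday.
'allow' is word 13.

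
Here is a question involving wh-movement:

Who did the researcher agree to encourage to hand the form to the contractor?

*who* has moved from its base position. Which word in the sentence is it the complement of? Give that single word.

In situ: The researcher did agree to encourage who to hand the form to the contractor.
The filler 'who' is interpreted as the direct object of 'encourage'. It moves to the left edge, and the trace sits right after 'encourage':
Who did the researcher agree to encourage ___ to hand the form to the contractor?

encourage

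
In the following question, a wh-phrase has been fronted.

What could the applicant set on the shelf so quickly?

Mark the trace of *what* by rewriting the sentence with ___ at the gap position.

What could the applicant set ___ on the shelf so quickly?

Pre-movement form: The applicant could set what on the shelf so quickly.
'what' functions as the direct object of 'set'. The gap is right after 'set'.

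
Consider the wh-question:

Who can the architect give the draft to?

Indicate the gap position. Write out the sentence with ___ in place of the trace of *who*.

Who can the architect give the draft to ___?

Underlying clause: The architect can give the draft to who.
'who' functions as the object of the preposition 'to' (recipient of 'give'). The gap is right after 'to'.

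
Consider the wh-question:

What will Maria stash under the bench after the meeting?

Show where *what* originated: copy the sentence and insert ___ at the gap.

What will Maria stash ___ under the bench after the meeting?

Pre-movement form: Maria will stash what under the bench after the meeting.
'what' functions as the direct object of 'stash'. The gap is right after 'stash'.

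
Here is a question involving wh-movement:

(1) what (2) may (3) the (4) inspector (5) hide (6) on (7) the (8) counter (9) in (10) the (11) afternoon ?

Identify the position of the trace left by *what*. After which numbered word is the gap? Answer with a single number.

In situ: The inspector may hide what on the counter in the afternoon.
'what' functions as the direct object of 'hide'. Fronting leaves a gap immediately after 'hide':
What may the inspector hide ___ on the counter in the afternoon?
'hide' is word 5.

5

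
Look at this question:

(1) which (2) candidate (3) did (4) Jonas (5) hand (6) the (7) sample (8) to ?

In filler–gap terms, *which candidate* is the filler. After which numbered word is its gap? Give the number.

8

Pre-movement form: Jonas did hand the sample to which candidate.
'which candidate' functions as the object of the preposition 'to' (recipient of 'hand'). Wh-movement fronts it, leaving a gap right after 'to':
Which candidate did Jonas hand the sample to ___?
'to' is word 8.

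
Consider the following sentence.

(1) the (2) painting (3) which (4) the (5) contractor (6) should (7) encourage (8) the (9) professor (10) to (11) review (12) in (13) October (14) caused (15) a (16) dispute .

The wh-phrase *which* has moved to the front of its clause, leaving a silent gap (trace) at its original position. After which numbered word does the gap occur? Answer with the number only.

The filler 'which' is interpreted as the direct object of 'review'. Fronting leaves a gap immediately after 'review':
The painting which the contractor should encourage the professor to review ___ in October caused a dispute.
'review' is word 11.

11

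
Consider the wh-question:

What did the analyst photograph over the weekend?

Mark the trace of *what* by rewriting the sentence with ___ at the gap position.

What did the analyst photograph ___ over the weekend?

Underlying clause: The analyst did photograph what over the weekend.
'what' functions as the direct object of 'photograph'. The gap is right after 'photograph'.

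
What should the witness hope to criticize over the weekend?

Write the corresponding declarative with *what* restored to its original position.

'what' functions as the direct object of 'criticize'. Wh-movement fronts it, leaving a gap right after 'criticize':
What should the witness hope to criticize ___ over the weekend?

The witness should hope to criticize what over the weekend.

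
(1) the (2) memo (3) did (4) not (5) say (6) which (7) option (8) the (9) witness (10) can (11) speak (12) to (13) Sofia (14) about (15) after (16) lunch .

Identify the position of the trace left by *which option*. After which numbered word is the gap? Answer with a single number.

Before movement: The witness can speak to Sofia about which option after lunch.
'which option' is the object of the preposition 'about'. Fronting leaves a gap immediately after 'about':
The memo did not say which option the witness can speak to Sofia about ___ after lunch.
'about' is word 14.

14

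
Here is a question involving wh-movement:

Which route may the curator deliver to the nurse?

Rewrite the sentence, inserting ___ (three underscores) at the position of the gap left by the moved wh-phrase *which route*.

Which route may the curator deliver ___ to the nurse?

In situ: The curator may deliver which route to the nurse.
'which route' is the direct object of 'deliver'. The gap is right after 'deliver'.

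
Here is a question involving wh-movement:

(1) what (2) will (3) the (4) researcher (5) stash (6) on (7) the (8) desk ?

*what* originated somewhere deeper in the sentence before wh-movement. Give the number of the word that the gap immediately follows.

5

Underlying clause: The researcher will stash what on the desk.
'what' is the direct object of 'stash'. It moves to the left edge, and the trace sits right after 'stash':
What will the researcher stash ___ on the desk?
'stash' is word 5.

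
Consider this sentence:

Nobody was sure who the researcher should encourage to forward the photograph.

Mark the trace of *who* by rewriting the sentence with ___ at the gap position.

Before movement: The researcher should encourage who to forward the photograph.
'who' functions as the direct object of 'encourage'. The gap is right after 'encourage'.

Nobody was sure who the researcher should encourage ___ to forward the photograph.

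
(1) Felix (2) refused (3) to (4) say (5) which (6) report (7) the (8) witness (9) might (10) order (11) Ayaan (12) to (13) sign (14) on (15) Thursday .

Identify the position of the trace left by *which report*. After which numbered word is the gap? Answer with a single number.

13

In situ: The witness might order Ayaan to sign which report on Thursday.
The filler 'which report' is interpreted as the direct object of 'sign'. Fronting leaves a gap immediately after 'sign':
Felix refused to say which report the witness might order Ayaan to sign ___ on Thursday.
'sign' is word 13.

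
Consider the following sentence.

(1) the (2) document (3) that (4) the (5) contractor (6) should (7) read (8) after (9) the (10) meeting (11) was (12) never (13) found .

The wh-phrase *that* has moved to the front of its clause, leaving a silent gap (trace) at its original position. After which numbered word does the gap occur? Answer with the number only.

7

'that' is the direct object of 'read'. Fronting leaves a gap immediately after 'read':
The document that the contractor should read ___ after the meeting was never found.
'read' is word 7.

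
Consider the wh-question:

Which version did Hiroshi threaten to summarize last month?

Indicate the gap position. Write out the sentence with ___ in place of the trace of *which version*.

Which version did Hiroshi threaten to summarize ___ last month?

In situ: Hiroshi did threaten to summarize which version last month.
'which version' functions as the direct object of 'summarize'. The gap is right after 'summarize'.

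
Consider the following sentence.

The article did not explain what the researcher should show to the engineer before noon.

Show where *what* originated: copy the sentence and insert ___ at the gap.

Before movement: The researcher should show what to the engineer before noon.
'what' is the direct object of 'show'. The gap is right after 'show'.

The article did not explain what the researcher should show ___ to the engineer before noon.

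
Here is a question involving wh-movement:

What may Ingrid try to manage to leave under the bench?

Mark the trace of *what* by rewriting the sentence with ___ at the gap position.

Pre-movement form: Ingrid may try to manage to leave what under the bench.
'what' is the direct object of 'leave'. The gap is right after 'leave'.

What may Ingrid try to manage to leave ___ under the bench?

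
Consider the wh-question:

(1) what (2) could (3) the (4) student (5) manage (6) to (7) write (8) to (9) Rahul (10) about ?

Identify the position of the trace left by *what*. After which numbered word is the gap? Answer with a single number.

10

Underlying clause: The student could manage to write to Rahul about what.
'what' functions as the object of the preposition 'about'. Wh-movement fronts it, leaving a gap right after 'about':
What could the student manage to write to Rahul about ___?
'about' is word 10.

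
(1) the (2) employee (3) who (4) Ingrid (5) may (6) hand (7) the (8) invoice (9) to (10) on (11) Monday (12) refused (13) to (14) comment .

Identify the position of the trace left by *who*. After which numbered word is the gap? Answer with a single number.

The filler 'who' is interpreted as the object of the preposition 'to' (recipient of 'hand'). It moves to the left edge, and the trace sits right after 'to':
The employee who Ingrid may hand the invoice to ___ on Monday refused to comment.
'to' is word 9.

9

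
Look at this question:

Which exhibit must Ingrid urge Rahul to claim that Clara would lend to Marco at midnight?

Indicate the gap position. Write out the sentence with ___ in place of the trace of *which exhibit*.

In situ: Ingrid must urge Rahul to claim that Clara would lend which exhibit to Marco at midnight.
'which exhibit' is the direct object of 'lend'. The gap is right after 'lend'.

Which exhibit must Ingrid urge Rahul to claim that Clara would lend ___ to Marco at midnight?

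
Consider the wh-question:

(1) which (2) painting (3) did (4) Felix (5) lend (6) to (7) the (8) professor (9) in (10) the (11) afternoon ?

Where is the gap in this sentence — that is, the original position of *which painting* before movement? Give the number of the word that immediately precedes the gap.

In situ: Felix did lend which painting to the professor in the afternoon.
'which painting' is the direct object of 'lend'. Wh-movement fronts it, leaving a gap right after 'lend':
Which painting did Felix lend ___ to the professor in the afternoon?
'lend' is word 5.

5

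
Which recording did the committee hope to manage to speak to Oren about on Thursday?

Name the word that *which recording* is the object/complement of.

In situ: The committee did hope to manage to speak to Oren about which recording on Thursday.
The filler 'which recording' is interpreted as the object of the preposition 'about'. It moves to the left edge, and the trace sits right after 'about':
Which recording did the committee hope to manage to speak to Oren about ___ on Thursday?

about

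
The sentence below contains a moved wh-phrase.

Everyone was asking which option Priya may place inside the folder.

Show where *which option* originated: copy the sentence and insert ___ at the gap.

Before movement: Priya may place which option inside the folder.
The filler 'which option' is interpreted as the direct object of 'place'. The gap is right after 'place'.

Everyone was asking which option Priya may place ___ inside the folder.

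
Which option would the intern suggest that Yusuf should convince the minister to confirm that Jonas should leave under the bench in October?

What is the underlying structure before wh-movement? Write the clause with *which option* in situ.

'which option' functions as the direct object of 'leave'. Wh-movement fronts it, leaving a gap right after 'leave':
Which option would the intern suggest that Yusuf should convince the minister to confirm that Jonas should leave ___ under the bench in October?

The intern would suggest that Yusuf should convince the minister to confirm that Jonas should leave which option under the bench in October.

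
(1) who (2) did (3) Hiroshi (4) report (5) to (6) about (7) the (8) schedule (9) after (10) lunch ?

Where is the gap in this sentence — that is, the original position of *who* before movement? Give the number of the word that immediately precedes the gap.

5

In situ: Hiroshi did report to who about the schedule after lunch.
The filler 'who' is interpreted as the object of the preposition 'to'. It moves to the left edge, and the trace sits right after 'to':
Who did Hiroshi report to ___ about the schedule after lunch?
'to' is word 5.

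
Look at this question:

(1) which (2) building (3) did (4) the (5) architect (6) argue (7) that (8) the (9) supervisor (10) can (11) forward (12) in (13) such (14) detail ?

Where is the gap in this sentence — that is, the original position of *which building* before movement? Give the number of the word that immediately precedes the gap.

11

Underlying clause: The architect did argue that the supervisor can forward which building in such detail.
The filler 'which building' is interpreted as the direct object of 'forward'. Wh-movement fronts it, leaving a gap right after 'forward':
Which building did the architect argue that the supervisor can forward ___ in such detail?
'forward' is word 11.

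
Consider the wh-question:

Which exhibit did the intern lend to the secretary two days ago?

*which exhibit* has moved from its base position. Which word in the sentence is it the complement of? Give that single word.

lend

Pre-movement form: The intern did lend which exhibit to the secretary two days ago.
'which exhibit' is the direct object of 'lend'. Fronting leaves a gap immediately after 'lend':
Which exhibit did the intern lend ___ to the secretary two days ago?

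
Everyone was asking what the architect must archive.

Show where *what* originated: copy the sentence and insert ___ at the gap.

Pre-movement form: The architect must archive what.
'what' is the direct object of 'archive'. The gap is right after 'archive'.

Everyone was asking what the architect must archive ___.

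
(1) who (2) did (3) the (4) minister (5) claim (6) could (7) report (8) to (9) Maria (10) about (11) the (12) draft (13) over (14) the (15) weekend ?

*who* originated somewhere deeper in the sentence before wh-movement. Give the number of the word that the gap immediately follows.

Underlying clause: The minister did claim who could report to Maria about the draft over the weekend.
'who' is the subject of the clause embedded under 'claim'. It moves to the left edge, and the trace sits right after 'claim':
Who did the minister claim ___ could report to Maria about the draft over the weekend?
'claim' is word 5.

5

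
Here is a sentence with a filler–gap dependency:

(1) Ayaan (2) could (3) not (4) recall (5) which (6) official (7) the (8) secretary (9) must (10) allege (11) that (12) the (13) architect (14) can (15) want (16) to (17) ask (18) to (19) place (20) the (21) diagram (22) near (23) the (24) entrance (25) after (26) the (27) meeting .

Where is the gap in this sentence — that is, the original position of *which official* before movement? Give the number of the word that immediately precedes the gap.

17

Before movement: The secretary must allege that the architect can want to ask which official to place the diagram near the entrance after the meeting.
'which official' functions as the direct object of 'ask'. It moves to the left edge, and the trace sits right after 'ask':
Ayaan could not recall which official the secretary must allege that the architect can want to ask ___ to place the diagram near the entrance after the meeting.
'ask' is word 17.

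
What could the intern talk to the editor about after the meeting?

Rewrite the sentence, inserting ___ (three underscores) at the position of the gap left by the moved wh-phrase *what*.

Underlying clause: The intern could talk to the editor about what after the meeting.
'what' is the object of the preposition 'about'. The gap is right after 'about'.

What could the intern talk to the editor about ___ after the meeting?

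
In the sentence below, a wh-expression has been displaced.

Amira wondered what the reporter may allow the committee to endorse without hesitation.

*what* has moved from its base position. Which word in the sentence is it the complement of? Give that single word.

Before movement: The reporter may allow the committee to endorse what without hesitation.
'what' is the direct object of 'endorse'. Fronting leaves a gap immediately after 'endorse':
Amira wondered what the reporter may allow the committee to endorse ___ without hesitation.

endorse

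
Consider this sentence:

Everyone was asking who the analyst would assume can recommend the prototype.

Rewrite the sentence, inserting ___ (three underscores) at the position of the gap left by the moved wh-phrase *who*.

Before movement: The analyst would assume who can recommend the prototype.
The filler 'who' is interpreted as the subject of the clause embedded under 'assume'. The gap is right after 'assume'.

Everyone was asking who the analyst would assume ___ can recommend the prototype.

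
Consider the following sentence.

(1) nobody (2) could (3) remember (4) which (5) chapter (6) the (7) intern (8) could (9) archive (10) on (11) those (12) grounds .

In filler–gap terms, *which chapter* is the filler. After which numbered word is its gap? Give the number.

Before movement: The intern could archive which chapter on those grounds.
'which chapter' functions as the direct object of 'archive'. Fronting leaves a gap immediately after 'archive':
Nobody could remember which chapter the intern could archive ___ on those grounds.
'archive' is word 9.

9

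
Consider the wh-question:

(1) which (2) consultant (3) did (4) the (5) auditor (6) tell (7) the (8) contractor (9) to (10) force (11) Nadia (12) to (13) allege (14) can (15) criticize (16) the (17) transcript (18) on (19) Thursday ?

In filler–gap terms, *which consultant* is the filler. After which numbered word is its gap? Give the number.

Underlying clause: The auditor did tell the contractor to force Nadia to allege which consultant can criticize the transcript on Thursday.
The filler 'which consultant' is interpreted as the subject of the clause embedded under 'allege'. Wh-movement fronts it, leaving a gap right after 'allege':
Which consultant did the auditor tell the contractor to force Nadia to allege ___ can criticize the transcript on Thursday?
'allege' is word 13.

13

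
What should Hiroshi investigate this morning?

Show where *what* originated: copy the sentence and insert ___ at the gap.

In situ: Hiroshi should investigate what this morning.
'what' is the direct object of 'investigate'. The gap is right after 'investigate'.

What should Hiroshi investigate ___ this morning?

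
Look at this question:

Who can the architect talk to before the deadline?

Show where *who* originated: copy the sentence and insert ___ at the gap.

In situ: The architect can talk to who before the deadline.
'who' is the object of the preposition 'to'. The gap is right after 'to'.

Who can the architect talk to ___ before the deadline?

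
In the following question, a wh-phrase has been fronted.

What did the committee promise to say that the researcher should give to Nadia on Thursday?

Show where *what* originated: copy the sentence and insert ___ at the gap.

What did the committee promise to say that the researcher should give ___ to Nadia on Thursday?

Before movement: The committee did promise to say that the researcher should give what to Nadia on Thursday.
'what' is the direct object of 'give'. The gap is right after 'give'.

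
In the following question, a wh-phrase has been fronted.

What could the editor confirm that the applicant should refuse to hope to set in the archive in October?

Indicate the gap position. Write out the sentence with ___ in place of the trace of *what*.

Before movement: The editor could confirm that the applicant should refuse to hope to set what in the archive in October.
'what' functions as the direct object of 'set'. The gap is right after 'set'.

What could the editor confirm that the applicant should refuse to hope to set ___ in the archive in October?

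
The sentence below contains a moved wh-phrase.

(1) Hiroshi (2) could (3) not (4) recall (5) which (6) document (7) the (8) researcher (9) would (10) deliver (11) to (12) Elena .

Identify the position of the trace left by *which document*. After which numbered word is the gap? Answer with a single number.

Pre-movement form: The researcher would deliver which document to Elena.
The filler 'which document' is interpreted as the direct object of 'deliver'. It moves to the left edge, and the trace sits right after 'deliver':
Hiroshi could not recall which document the researcher would deliver ___ to Elena.
'deliver' is word 10.

10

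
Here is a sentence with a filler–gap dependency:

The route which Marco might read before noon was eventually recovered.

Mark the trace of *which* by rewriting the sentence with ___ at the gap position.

'which' is the direct object of 'read'. The gap is right after 'read'.

The route which Marco might read ___ before noon was eventually recovered.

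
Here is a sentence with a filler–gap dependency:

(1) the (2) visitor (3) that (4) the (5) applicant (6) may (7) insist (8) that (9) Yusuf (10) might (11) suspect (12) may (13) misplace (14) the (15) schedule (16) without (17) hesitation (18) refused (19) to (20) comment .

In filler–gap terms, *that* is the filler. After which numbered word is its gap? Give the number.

'that' is the subject of the clause embedded under 'suspect'. It moves to the left edge, and the trace sits right after 'suspect':
The visitor that the applicant may insist that Yusuf might suspect ___ may misplace the schedule without hesitation refused to comment.
'suspect' is word 11.

11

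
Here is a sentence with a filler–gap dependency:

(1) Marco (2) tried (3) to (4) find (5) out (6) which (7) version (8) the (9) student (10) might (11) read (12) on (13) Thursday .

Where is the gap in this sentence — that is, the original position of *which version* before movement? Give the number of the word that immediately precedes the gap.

11

In situ: The student might read which version on Thursday.
'which version' functions as the direct object of 'read'. Wh-movement fronts it, leaving a gap right after 'read':
Marco tried to find out which version the student might read ___ on Thursday.
'read' is word 11.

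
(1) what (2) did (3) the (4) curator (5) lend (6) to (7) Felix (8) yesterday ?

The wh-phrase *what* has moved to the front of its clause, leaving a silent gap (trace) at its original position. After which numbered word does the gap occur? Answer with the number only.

5

Pre-movement form: The curator did lend what to Felix yesterday.
'what' is the direct object of 'lend'. It moves to the left edge, and the trace sits right after 'lend':
What did the curator lend ___ to Felix yesterday?
'lend' is word 5.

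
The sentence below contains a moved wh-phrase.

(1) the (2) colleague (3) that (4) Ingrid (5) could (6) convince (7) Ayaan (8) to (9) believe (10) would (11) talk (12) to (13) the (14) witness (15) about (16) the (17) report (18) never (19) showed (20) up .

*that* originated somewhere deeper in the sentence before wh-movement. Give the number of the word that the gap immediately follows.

'that' is the subject of the clause embedded under 'believe'. Wh-movement fronts it, leaving a gap right after 'believe':
The colleague that Ingrid could convince Ayaan to believe ___ would talk to the witness about the report never showed up.
'believe' is word 9.

9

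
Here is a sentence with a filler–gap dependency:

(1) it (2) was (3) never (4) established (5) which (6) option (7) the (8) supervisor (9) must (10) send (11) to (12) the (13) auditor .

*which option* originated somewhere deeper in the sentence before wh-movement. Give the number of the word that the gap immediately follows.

Pre-movement form: The supervisor must send which option to the auditor.
'which option' functions as the direct object of 'send'. Wh-movement fronts it, leaving a gap right after 'send':
It was never established which option the supervisor must send ___ to the auditor.
'send' is word 10.

10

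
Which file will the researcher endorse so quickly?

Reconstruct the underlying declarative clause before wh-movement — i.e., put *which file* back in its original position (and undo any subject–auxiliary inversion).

The filler 'which file' is interpreted as the direct object of 'endorse'. It moves to the left edge, and the trace sits right after 'endorse':
Which file will the researcher endorse ___ so quickly?

The researcher will endorse which file so quickly.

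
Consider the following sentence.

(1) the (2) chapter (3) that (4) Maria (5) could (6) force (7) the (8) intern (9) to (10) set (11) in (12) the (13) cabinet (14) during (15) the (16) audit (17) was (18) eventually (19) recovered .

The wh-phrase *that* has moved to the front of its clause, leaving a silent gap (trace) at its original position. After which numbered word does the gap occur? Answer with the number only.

'that' functions as the direct object of 'set'. Fronting leaves a gap immediately after 'set':
The chapter that Maria could force the intern to set ___ in the cabinet during the audit was eventually recovered.
'set' is word 10.

10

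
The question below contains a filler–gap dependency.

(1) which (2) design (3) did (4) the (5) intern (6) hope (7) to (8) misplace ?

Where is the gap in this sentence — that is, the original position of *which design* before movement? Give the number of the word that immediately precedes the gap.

Before movement: The intern did hope to misplace which design.
The filler 'which design' is interpreted as the direct object of 'misplace'. Wh-movement fronts it, leaving a gap right after 'misplace':
Which design did the intern hope to misplace ___?
'misplace' is word 8.

8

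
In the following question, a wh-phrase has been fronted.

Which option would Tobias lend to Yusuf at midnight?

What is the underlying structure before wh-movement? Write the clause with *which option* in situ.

Tobias would lend which option to Yusuf at midnight.

'which option' functions as the direct object of 'lend'. It moves to the left edge, and the trace sits right after 'lend':
Which option would Tobias lend ___ to Yusuf at midnight?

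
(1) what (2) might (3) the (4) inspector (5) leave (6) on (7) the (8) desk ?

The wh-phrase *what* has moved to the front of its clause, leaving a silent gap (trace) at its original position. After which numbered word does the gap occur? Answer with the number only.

5

Before movement: The inspector might leave what on the desk.
The filler 'what' is interpreted as the direct object of 'leave'. Fronting leaves a gap immediately after 'leave':
What might the inspector leave ___ on the desk?
'leave' is word 5.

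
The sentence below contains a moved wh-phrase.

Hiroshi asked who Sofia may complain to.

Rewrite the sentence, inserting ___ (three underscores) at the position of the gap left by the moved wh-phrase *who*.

Hiroshi asked who Sofia may complain to ___.

In situ: Sofia may complain to who.
The filler 'who' is interpreted as the object of the preposition 'to'. The gap is right after 'to'.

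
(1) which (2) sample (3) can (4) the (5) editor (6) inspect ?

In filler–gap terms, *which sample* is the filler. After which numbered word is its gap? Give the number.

6

Pre-movement form: The editor can inspect which sample.
The filler 'which sample' is interpreted as the direct object of 'inspect'. Wh-movement fronts it, leaving a gap right after 'inspect':
Which sample can the editor inspect ___?
'inspect' is word 6.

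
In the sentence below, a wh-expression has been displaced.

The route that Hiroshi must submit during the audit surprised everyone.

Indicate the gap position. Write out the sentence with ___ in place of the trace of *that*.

The route that Hiroshi must submit ___ during the audit surprised everyone.

'that' is the direct object of 'submit'. The gap is right after 'submit'.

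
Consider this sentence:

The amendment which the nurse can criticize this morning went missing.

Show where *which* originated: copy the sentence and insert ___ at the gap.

The amendment which the nurse can criticize ___ this morning went missing.

'which' is the direct object of 'criticize'. The gap is right after 'criticize'.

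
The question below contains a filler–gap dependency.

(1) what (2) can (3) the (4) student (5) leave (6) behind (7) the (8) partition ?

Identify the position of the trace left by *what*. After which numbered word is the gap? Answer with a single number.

5

Before movement: The student can leave what behind the partition.
'what' is the direct object of 'leave'. Wh-movement fronts it, leaving a gap right after 'leave':
What can the student leave ___ behind the partition?
'leave' is word 5.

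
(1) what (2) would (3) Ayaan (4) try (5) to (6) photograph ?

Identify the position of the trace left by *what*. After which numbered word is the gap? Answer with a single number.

6

Underlying clause: Ayaan would try to photograph what.
The filler 'what' is interpreted as the direct object of 'photograph'. Fronting leaves a gap immediately after 'photograph':
What would Ayaan try to photograph ___?
'photograph' is word 6.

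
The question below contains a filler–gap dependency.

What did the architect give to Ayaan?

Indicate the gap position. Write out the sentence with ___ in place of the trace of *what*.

What did the architect give ___ to Ayaan?

Pre-movement form: The architect did give what to Ayaan.
The filler 'what' is interpreted as the direct object of 'give'. The gap is right after 'give'.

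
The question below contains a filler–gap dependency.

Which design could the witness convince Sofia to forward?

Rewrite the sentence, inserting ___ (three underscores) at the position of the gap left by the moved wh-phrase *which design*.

Pre-movement form: The witness could convince Sofia to forward which design.
'which design' is the direct object of 'forward'. The gap is right after 'forward'.

Which design could the witness convince Sofia to forward ___?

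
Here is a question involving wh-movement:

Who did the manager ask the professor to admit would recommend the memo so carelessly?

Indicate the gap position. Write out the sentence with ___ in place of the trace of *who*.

Who did the manager ask the professor to admit ___ would recommend the memo so carelessly?

Underlying clause: The manager did ask the professor to admit who would recommend the memo so carelessly.
The filler 'who' is interpreted as the subject of the clause embedded under 'admit'. The gap is right after 'admit'.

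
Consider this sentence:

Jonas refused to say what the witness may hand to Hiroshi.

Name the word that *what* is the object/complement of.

hand

In situ: The witness may hand what to Hiroshi.
The filler 'what' is interpreted as the direct object of 'hand'. It moves to the left edge, and the trace sits right after 'hand':
Jonas refused to say what the witness may hand ___ to Hiroshi.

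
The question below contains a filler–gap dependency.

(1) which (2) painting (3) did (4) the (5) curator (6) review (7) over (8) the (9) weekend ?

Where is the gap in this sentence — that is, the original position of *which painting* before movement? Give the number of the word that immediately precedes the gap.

In situ: The curator did review which painting over the weekend.
'which painting' is the direct object of 'review'. It moves to the left edge, and the trace sits right after 'review':
Which painting did the curator review ___ over the weekend?
'review' is word 6.

6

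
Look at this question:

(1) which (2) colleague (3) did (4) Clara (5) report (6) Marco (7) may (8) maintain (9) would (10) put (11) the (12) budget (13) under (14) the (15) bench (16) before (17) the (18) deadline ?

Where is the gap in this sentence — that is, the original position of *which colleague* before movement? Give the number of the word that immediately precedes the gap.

Underlying clause: Clara did report Marco may maintain which colleague would put the budget under the bench before the deadline.
'which colleague' is the subject of the clause embedded under 'maintain'. Fronting leaves a gap immediately after 'maintain':
Which colleague did Clara report Marco may maintain ___ would put the budget under the bench before the deadline?
'maintain' is word 8.

8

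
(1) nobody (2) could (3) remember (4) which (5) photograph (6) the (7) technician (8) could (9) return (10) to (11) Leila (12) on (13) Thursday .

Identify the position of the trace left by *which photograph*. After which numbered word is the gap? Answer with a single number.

9

Before movement: The technician could return which photograph to Leila on Thursday.
The filler 'which photograph' is interpreted as the direct object of 'return'. Wh-movement fronts it, leaving a gap right after 'return':
Nobody could remember which photograph the technician could return ___ to Leila on Thursday.
'return' is word 9.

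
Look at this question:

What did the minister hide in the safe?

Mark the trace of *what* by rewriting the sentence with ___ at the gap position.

What did the minister hide ___ in the safe?

In situ: The minister did hide what in the safe.
'what' is the direct object of 'hide'. The gap is right after 'hide'.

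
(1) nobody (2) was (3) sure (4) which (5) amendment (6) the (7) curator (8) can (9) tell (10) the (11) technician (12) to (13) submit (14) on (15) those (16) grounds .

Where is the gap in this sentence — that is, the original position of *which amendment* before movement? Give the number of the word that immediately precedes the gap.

13

Pre-movement form: The curator can tell the technician to submit which amendment on those grounds.
'which amendment' functions as the direct object of 'submit'. Wh-movement fronts it, leaving a gap right after 'submit':
Nobody was sure which amendment the curator can tell the technician to submit ___ on those grounds.
'submit' is word 13.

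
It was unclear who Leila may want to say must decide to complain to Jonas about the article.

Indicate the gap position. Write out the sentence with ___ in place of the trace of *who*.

Underlying clause: Leila may want to say who must decide to complain to Jonas about the article.
'who' is the subject of the clause embedded under 'say'. The gap is right after 'say'.

It was unclear who Leila may want to say ___ must decide to complain to Jonas about the article.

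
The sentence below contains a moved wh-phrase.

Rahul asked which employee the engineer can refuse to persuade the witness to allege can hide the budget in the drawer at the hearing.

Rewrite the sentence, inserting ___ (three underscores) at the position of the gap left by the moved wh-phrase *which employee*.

Rahul asked which employee the engineer can refuse to persuade the witness to allege ___ can hide the budget in the drawer at the hearing.

Before movement: The engineer can refuse to persuade the witness to allege which employee can hide the budget in the drawer at the hearing.
'which employee' functions as the subject of the clause embedded under 'allege'. The gap is right after 'allege'.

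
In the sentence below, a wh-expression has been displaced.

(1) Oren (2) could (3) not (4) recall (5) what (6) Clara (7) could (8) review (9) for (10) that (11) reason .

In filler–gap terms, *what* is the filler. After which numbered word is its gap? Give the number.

8

Underlying clause: Clara could review what for that reason.
'what' functions as the direct object of 'review'. Wh-movement fronts it, leaving a gap right after 'review':
Oren could not recall what Clara could review ___ for that reason.
'review' is word 8.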